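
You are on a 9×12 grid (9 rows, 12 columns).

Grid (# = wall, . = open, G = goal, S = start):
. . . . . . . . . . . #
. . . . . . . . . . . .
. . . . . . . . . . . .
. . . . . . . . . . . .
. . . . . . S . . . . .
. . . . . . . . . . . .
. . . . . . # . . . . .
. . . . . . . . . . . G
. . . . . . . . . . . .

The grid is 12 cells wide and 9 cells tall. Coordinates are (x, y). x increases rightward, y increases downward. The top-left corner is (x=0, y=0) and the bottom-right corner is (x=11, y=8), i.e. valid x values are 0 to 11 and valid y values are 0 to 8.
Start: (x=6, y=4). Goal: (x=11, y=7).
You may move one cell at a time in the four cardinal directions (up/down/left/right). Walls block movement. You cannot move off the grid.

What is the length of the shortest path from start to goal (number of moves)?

Answer: Shortest path length: 8

Derivation:
BFS from (x=6, y=4) until reaching (x=11, y=7):
  Distance 0: (x=6, y=4)
  Distance 1: (x=6, y=3), (x=5, y=4), (x=7, y=4), (x=6, y=5)
  Distance 2: (x=6, y=2), (x=5, y=3), (x=7, y=3), (x=4, y=4), (x=8, y=4), (x=5, y=5), (x=7, y=5)
  Distance 3: (x=6, y=1), (x=5, y=2), (x=7, y=2), (x=4, y=3), (x=8, y=3), (x=3, y=4), (x=9, y=4), (x=4, y=5), (x=8, y=5), (x=5, y=6), (x=7, y=6)
  Distance 4: (x=6, y=0), (x=5, y=1), (x=7, y=1), (x=4, y=2), (x=8, y=2), (x=3, y=3), (x=9, y=3), (x=2, y=4), (x=10, y=4), (x=3, y=5), (x=9, y=5), (x=4, y=6), (x=8, y=6), (x=5, y=7), (x=7, y=7)
  Distance 5: (x=5, y=0), (x=7, y=0), (x=4, y=1), (x=8, y=1), (x=3, y=2), (x=9, y=2), (x=2, y=3), (x=10, y=3), (x=1, y=4), (x=11, y=4), (x=2, y=5), (x=10, y=5), (x=3, y=6), (x=9, y=6), (x=4, y=7), (x=6, y=7), (x=8, y=7), (x=5, y=8), (x=7, y=8)
  Distance 6: (x=4, y=0), (x=8, y=0), (x=3, y=1), (x=9, y=1), (x=2, y=2), (x=10, y=2), (x=1, y=3), (x=11, y=3), (x=0, y=4), (x=1, y=5), (x=11, y=5), (x=2, y=6), (x=10, y=6), (x=3, y=7), (x=9, y=7), (x=4, y=8), (x=6, y=8), (x=8, y=8)
  Distance 7: (x=3, y=0), (x=9, y=0), (x=2, y=1), (x=10, y=1), (x=1, y=2), (x=11, y=2), (x=0, y=3), (x=0, y=5), (x=1, y=6), (x=11, y=6), (x=2, y=7), (x=10, y=7), (x=3, y=8), (x=9, y=8)
  Distance 8: (x=2, y=0), (x=10, y=0), (x=1, y=1), (x=11, y=1), (x=0, y=2), (x=0, y=6), (x=1, y=7), (x=11, y=7), (x=2, y=8), (x=10, y=8)  <- goal reached here
One shortest path (8 moves): (x=6, y=4) -> (x=7, y=4) -> (x=8, y=4) -> (x=9, y=4) -> (x=10, y=4) -> (x=11, y=4) -> (x=11, y=5) -> (x=11, y=6) -> (x=11, y=7)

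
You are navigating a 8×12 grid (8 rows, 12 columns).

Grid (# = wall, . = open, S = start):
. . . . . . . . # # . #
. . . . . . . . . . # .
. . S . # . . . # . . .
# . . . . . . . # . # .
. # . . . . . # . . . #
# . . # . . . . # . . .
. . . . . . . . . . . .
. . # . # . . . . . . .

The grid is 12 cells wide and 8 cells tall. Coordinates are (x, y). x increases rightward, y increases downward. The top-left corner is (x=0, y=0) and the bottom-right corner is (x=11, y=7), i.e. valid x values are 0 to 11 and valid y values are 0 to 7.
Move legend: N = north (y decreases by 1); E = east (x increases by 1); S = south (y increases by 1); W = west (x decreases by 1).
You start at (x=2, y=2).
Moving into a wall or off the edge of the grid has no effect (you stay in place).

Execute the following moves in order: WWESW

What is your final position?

Start: (x=2, y=2)
  W (west): (x=2, y=2) -> (x=1, y=2)
  W (west): (x=1, y=2) -> (x=0, y=2)
  E (east): (x=0, y=2) -> (x=1, y=2)
  S (south): (x=1, y=2) -> (x=1, y=3)
  W (west): blocked, stay at (x=1, y=3)
Final: (x=1, y=3)

Answer: Final position: (x=1, y=3)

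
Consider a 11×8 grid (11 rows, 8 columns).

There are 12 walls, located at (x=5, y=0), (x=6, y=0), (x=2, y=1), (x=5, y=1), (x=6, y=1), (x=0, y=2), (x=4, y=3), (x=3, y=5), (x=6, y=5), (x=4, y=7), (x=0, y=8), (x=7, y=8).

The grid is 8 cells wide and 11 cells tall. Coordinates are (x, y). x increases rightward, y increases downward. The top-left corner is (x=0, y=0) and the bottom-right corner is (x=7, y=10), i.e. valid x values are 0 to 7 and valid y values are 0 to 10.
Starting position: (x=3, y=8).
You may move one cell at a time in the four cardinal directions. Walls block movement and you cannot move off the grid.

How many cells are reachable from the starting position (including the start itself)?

BFS flood-fill from (x=3, y=8):
  Distance 0: (x=3, y=8)
  Distance 1: (x=3, y=7), (x=2, y=8), (x=4, y=8), (x=3, y=9)
  Distance 2: (x=3, y=6), (x=2, y=7), (x=1, y=8), (x=5, y=8), (x=2, y=9), (x=4, y=9), (x=3, y=10)
  Distance 3: (x=2, y=6), (x=4, y=6), (x=1, y=7), (x=5, y=7), (x=6, y=8), (x=1, y=9), (x=5, y=9), (x=2, y=10), (x=4, y=10)
  Distance 4: (x=2, y=5), (x=4, y=5), (x=1, y=6), (x=5, y=6), (x=0, y=7), (x=6, y=7), (x=0, y=9), (x=6, y=9), (x=1, y=10), (x=5, y=10)
  Distance 5: (x=2, y=4), (x=4, y=4), (x=1, y=5), (x=5, y=5), (x=0, y=6), (x=6, y=6), (x=7, y=7), (x=7, y=9), (x=0, y=10), (x=6, y=10)
  Distance 6: (x=2, y=3), (x=1, y=4), (x=3, y=4), (x=5, y=4), (x=0, y=5), (x=7, y=6), (x=7, y=10)
  Distance 7: (x=2, y=2), (x=1, y=3), (x=3, y=3), (x=5, y=3), (x=0, y=4), (x=6, y=4), (x=7, y=5)
  Distance 8: (x=1, y=2), (x=3, y=2), (x=5, y=2), (x=0, y=3), (x=6, y=3), (x=7, y=4)
  Distance 9: (x=1, y=1), (x=3, y=1), (x=4, y=2), (x=6, y=2), (x=7, y=3)
  Distance 10: (x=1, y=0), (x=3, y=0), (x=0, y=1), (x=4, y=1), (x=7, y=2)
  Distance 11: (x=0, y=0), (x=2, y=0), (x=4, y=0), (x=7, y=1)
  Distance 12: (x=7, y=0)
Total reachable: 76 (grid has 76 open cells total)

Answer: Reachable cells: 76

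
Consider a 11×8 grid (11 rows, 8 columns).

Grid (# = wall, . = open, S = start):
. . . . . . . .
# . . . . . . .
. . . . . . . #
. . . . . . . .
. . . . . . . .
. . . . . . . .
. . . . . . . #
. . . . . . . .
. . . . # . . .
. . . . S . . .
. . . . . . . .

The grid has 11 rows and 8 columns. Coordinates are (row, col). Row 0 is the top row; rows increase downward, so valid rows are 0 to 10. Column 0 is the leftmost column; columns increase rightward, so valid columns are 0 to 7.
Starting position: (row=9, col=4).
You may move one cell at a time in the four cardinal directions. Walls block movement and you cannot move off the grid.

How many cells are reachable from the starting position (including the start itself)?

BFS flood-fill from (row=9, col=4):
  Distance 0: (row=9, col=4)
  Distance 1: (row=9, col=3), (row=9, col=5), (row=10, col=4)
  Distance 2: (row=8, col=3), (row=8, col=5), (row=9, col=2), (row=9, col=6), (row=10, col=3), (row=10, col=5)
  Distance 3: (row=7, col=3), (row=7, col=5), (row=8, col=2), (row=8, col=6), (row=9, col=1), (row=9, col=7), (row=10, col=2), (row=10, col=6)
  Distance 4: (row=6, col=3), (row=6, col=5), (row=7, col=2), (row=7, col=4), (row=7, col=6), (row=8, col=1), (row=8, col=7), (row=9, col=0), (row=10, col=1), (row=10, col=7)
  Distance 5: (row=5, col=3), (row=5, col=5), (row=6, col=2), (row=6, col=4), (row=6, col=6), (row=7, col=1), (row=7, col=7), (row=8, col=0), (row=10, col=0)
  Distance 6: (row=4, col=3), (row=4, col=5), (row=5, col=2), (row=5, col=4), (row=5, col=6), (row=6, col=1), (row=7, col=0)
  Distance 7: (row=3, col=3), (row=3, col=5), (row=4, col=2), (row=4, col=4), (row=4, col=6), (row=5, col=1), (row=5, col=7), (row=6, col=0)
  Distance 8: (row=2, col=3), (row=2, col=5), (row=3, col=2), (row=3, col=4), (row=3, col=6), (row=4, col=1), (row=4, col=7), (row=5, col=0)
  Distance 9: (row=1, col=3), (row=1, col=5), (row=2, col=2), (row=2, col=4), (row=2, col=6), (row=3, col=1), (row=3, col=7), (row=4, col=0)
  Distance 10: (row=0, col=3), (row=0, col=5), (row=1, col=2), (row=1, col=4), (row=1, col=6), (row=2, col=1), (row=3, col=0)
  Distance 11: (row=0, col=2), (row=0, col=4), (row=0, col=6), (row=1, col=1), (row=1, col=7), (row=2, col=0)
  Distance 12: (row=0, col=1), (row=0, col=7)
  Distance 13: (row=0, col=0)
Total reachable: 84 (grid has 84 open cells total)

Answer: Reachable cells: 84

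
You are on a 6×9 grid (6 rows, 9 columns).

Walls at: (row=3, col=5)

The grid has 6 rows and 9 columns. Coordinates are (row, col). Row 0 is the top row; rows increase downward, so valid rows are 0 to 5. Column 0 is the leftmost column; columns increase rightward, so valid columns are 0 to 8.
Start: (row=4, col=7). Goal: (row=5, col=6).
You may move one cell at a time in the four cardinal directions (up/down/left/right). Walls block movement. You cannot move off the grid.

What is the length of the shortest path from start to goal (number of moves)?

Answer: Shortest path length: 2

Derivation:
BFS from (row=4, col=7) until reaching (row=5, col=6):
  Distance 0: (row=4, col=7)
  Distance 1: (row=3, col=7), (row=4, col=6), (row=4, col=8), (row=5, col=7)
  Distance 2: (row=2, col=7), (row=3, col=6), (row=3, col=8), (row=4, col=5), (row=5, col=6), (row=5, col=8)  <- goal reached here
One shortest path (2 moves): (row=4, col=7) -> (row=4, col=6) -> (row=5, col=6)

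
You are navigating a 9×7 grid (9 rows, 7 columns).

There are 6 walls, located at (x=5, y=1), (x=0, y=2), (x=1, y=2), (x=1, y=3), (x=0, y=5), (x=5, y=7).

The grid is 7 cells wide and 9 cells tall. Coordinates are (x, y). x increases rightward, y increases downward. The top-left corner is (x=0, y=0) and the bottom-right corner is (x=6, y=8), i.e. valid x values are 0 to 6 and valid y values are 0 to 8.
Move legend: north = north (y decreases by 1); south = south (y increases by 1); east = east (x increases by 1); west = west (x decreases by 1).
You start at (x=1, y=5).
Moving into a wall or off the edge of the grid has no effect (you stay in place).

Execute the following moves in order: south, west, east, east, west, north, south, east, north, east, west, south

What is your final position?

Answer: Final position: (x=2, y=6)

Derivation:
Start: (x=1, y=5)
  south (south): (x=1, y=5) -> (x=1, y=6)
  west (west): (x=1, y=6) -> (x=0, y=6)
  east (east): (x=0, y=6) -> (x=1, y=6)
  east (east): (x=1, y=6) -> (x=2, y=6)
  west (west): (x=2, y=6) -> (x=1, y=6)
  north (north): (x=1, y=6) -> (x=1, y=5)
  south (south): (x=1, y=5) -> (x=1, y=6)
  east (east): (x=1, y=6) -> (x=2, y=6)
  north (north): (x=2, y=6) -> (x=2, y=5)
  east (east): (x=2, y=5) -> (x=3, y=5)
  west (west): (x=3, y=5) -> (x=2, y=5)
  south (south): (x=2, y=5) -> (x=2, y=6)
Final: (x=2, y=6)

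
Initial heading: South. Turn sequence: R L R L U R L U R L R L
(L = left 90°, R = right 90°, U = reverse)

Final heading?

Start: South
  R (right (90° clockwise)) -> West
  L (left (90° counter-clockwise)) -> South
  R (right (90° clockwise)) -> West
  L (left (90° counter-clockwise)) -> South
  U (U-turn (180°)) -> North
  R (right (90° clockwise)) -> East
  L (left (90° counter-clockwise)) -> North
  U (U-turn (180°)) -> South
  R (right (90° clockwise)) -> West
  L (left (90° counter-clockwise)) -> South
  R (right (90° clockwise)) -> West
  L (left (90° counter-clockwise)) -> South
Final: South

Answer: Final heading: South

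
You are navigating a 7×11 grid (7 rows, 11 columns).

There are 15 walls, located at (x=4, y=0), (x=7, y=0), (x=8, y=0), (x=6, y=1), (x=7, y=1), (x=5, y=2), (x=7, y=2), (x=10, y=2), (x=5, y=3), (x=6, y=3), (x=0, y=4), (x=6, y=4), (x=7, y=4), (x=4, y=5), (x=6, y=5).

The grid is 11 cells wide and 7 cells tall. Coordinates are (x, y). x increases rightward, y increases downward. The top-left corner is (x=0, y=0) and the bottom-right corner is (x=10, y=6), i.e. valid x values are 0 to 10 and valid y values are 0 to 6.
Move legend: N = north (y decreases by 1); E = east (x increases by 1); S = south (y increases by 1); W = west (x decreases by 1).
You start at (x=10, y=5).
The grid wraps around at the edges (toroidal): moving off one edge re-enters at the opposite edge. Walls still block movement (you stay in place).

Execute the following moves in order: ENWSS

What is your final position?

Answer: Final position: (x=10, y=0)

Derivation:
Start: (x=10, y=5)
  E (east): (x=10, y=5) -> (x=0, y=5)
  N (north): blocked, stay at (x=0, y=5)
  W (west): (x=0, y=5) -> (x=10, y=5)
  S (south): (x=10, y=5) -> (x=10, y=6)
  S (south): (x=10, y=6) -> (x=10, y=0)
Final: (x=10, y=0)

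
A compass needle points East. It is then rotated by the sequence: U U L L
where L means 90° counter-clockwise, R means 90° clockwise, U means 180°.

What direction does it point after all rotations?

Start: East
  U (U-turn (180°)) -> West
  U (U-turn (180°)) -> East
  L (left (90° counter-clockwise)) -> North
  L (left (90° counter-clockwise)) -> West
Final: West

Answer: Final heading: West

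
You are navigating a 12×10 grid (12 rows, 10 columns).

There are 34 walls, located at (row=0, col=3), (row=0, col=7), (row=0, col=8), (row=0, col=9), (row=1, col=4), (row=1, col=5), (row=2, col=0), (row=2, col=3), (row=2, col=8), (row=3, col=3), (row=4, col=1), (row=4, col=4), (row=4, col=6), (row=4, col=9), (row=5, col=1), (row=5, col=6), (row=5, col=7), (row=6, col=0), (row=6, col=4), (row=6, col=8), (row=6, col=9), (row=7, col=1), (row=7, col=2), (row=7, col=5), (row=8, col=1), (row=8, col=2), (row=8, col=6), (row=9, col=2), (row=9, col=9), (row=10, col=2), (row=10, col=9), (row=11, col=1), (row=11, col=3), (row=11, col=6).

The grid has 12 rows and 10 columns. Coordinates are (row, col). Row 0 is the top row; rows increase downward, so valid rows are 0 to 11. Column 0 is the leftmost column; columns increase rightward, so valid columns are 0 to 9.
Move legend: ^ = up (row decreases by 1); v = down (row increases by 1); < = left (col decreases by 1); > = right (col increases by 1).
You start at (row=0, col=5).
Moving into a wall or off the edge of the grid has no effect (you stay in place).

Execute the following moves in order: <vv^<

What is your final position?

Answer: Final position: (row=0, col=4)

Derivation:
Start: (row=0, col=5)
  < (left): (row=0, col=5) -> (row=0, col=4)
  v (down): blocked, stay at (row=0, col=4)
  v (down): blocked, stay at (row=0, col=4)
  ^ (up): blocked, stay at (row=0, col=4)
  < (left): blocked, stay at (row=0, col=4)
Final: (row=0, col=4)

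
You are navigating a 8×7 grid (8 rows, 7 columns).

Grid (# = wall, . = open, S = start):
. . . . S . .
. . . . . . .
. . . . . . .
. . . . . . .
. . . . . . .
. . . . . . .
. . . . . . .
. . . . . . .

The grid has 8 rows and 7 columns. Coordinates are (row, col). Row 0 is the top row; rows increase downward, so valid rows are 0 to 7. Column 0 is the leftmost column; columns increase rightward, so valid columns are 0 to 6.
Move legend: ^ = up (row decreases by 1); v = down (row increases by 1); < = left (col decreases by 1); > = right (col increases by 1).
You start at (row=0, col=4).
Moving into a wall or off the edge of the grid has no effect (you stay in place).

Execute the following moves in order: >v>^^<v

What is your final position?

Answer: Final position: (row=1, col=5)

Derivation:
Start: (row=0, col=4)
  > (right): (row=0, col=4) -> (row=0, col=5)
  v (down): (row=0, col=5) -> (row=1, col=5)
  > (right): (row=1, col=5) -> (row=1, col=6)
  ^ (up): (row=1, col=6) -> (row=0, col=6)
  ^ (up): blocked, stay at (row=0, col=6)
  < (left): (row=0, col=6) -> (row=0, col=5)
  v (down): (row=0, col=5) -> (row=1, col=5)
Final: (row=1, col=5)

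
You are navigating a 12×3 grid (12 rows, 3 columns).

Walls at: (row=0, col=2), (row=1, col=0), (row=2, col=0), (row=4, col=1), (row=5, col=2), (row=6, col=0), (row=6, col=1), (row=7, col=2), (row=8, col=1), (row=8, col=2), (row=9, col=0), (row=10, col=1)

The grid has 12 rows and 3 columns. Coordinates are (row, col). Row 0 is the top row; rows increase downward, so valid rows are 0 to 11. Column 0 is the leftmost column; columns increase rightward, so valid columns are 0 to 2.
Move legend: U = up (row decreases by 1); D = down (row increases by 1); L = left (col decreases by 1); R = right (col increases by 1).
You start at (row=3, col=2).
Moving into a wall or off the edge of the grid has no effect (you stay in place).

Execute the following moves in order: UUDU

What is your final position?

Answer: Final position: (row=1, col=2)

Derivation:
Start: (row=3, col=2)
  U (up): (row=3, col=2) -> (row=2, col=2)
  U (up): (row=2, col=2) -> (row=1, col=2)
  D (down): (row=1, col=2) -> (row=2, col=2)
  U (up): (row=2, col=2) -> (row=1, col=2)
Final: (row=1, col=2)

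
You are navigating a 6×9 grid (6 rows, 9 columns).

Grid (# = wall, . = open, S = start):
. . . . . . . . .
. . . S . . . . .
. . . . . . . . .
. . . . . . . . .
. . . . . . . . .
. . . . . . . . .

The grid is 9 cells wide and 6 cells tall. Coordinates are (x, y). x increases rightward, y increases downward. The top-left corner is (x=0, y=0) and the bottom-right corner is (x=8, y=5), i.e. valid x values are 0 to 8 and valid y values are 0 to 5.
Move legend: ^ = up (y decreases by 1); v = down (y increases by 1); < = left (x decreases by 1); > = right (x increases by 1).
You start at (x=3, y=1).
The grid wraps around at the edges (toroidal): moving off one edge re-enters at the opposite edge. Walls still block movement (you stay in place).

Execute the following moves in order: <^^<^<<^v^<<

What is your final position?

Answer: Final position: (x=6, y=3)

Derivation:
Start: (x=3, y=1)
  < (left): (x=3, y=1) -> (x=2, y=1)
  ^ (up): (x=2, y=1) -> (x=2, y=0)
  ^ (up): (x=2, y=0) -> (x=2, y=5)
  < (left): (x=2, y=5) -> (x=1, y=5)
  ^ (up): (x=1, y=5) -> (x=1, y=4)
  < (left): (x=1, y=4) -> (x=0, y=4)
  < (left): (x=0, y=4) -> (x=8, y=4)
  ^ (up): (x=8, y=4) -> (x=8, y=3)
  v (down): (x=8, y=3) -> (x=8, y=4)
  ^ (up): (x=8, y=4) -> (x=8, y=3)
  < (left): (x=8, y=3) -> (x=7, y=3)
  < (left): (x=7, y=3) -> (x=6, y=3)
Final: (x=6, y=3)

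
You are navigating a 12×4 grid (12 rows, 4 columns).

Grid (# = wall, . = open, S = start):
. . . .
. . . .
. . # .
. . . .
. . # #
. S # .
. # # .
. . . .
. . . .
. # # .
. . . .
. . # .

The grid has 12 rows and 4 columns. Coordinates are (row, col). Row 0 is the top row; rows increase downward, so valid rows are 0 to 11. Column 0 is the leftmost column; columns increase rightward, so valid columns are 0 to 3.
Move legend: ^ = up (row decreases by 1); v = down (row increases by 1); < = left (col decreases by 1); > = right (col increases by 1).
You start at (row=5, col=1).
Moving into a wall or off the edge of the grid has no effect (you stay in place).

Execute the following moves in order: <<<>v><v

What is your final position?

Answer: Final position: (row=6, col=0)

Derivation:
Start: (row=5, col=1)
  < (left): (row=5, col=1) -> (row=5, col=0)
  < (left): blocked, stay at (row=5, col=0)
  < (left): blocked, stay at (row=5, col=0)
  > (right): (row=5, col=0) -> (row=5, col=1)
  v (down): blocked, stay at (row=5, col=1)
  > (right): blocked, stay at (row=5, col=1)
  < (left): (row=5, col=1) -> (row=5, col=0)
  v (down): (row=5, col=0) -> (row=6, col=0)
Final: (row=6, col=0)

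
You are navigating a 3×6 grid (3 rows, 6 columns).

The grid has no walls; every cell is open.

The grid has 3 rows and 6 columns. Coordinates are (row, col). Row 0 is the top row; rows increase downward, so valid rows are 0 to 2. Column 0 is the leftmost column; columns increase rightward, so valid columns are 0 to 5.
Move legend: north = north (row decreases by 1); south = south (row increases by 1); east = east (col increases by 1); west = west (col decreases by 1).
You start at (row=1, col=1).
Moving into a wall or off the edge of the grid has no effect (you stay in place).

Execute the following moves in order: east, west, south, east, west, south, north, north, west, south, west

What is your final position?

Start: (row=1, col=1)
  east (east): (row=1, col=1) -> (row=1, col=2)
  west (west): (row=1, col=2) -> (row=1, col=1)
  south (south): (row=1, col=1) -> (row=2, col=1)
  east (east): (row=2, col=1) -> (row=2, col=2)
  west (west): (row=2, col=2) -> (row=2, col=1)
  south (south): blocked, stay at (row=2, col=1)
  north (north): (row=2, col=1) -> (row=1, col=1)
  north (north): (row=1, col=1) -> (row=0, col=1)
  west (west): (row=0, col=1) -> (row=0, col=0)
  south (south): (row=0, col=0) -> (row=1, col=0)
  west (west): blocked, stay at (row=1, col=0)
Final: (row=1, col=0)

Answer: Final position: (row=1, col=0)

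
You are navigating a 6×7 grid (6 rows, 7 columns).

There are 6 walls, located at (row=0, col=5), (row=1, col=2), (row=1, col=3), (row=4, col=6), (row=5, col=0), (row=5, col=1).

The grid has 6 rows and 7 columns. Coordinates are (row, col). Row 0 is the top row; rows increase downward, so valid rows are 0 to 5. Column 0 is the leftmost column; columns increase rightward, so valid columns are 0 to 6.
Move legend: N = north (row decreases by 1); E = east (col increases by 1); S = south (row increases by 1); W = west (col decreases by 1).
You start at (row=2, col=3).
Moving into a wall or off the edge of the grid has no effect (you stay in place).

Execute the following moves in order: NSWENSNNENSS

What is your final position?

Start: (row=2, col=3)
  N (north): blocked, stay at (row=2, col=3)
  S (south): (row=2, col=3) -> (row=3, col=3)
  W (west): (row=3, col=3) -> (row=3, col=2)
  E (east): (row=3, col=2) -> (row=3, col=3)
  N (north): (row=3, col=3) -> (row=2, col=3)
  S (south): (row=2, col=3) -> (row=3, col=3)
  N (north): (row=3, col=3) -> (row=2, col=3)
  N (north): blocked, stay at (row=2, col=3)
  E (east): (row=2, col=3) -> (row=2, col=4)
  N (north): (row=2, col=4) -> (row=1, col=4)
  S (south): (row=1, col=4) -> (row=2, col=4)
  S (south): (row=2, col=4) -> (row=3, col=4)
Final: (row=3, col=4)

Answer: Final position: (row=3, col=4)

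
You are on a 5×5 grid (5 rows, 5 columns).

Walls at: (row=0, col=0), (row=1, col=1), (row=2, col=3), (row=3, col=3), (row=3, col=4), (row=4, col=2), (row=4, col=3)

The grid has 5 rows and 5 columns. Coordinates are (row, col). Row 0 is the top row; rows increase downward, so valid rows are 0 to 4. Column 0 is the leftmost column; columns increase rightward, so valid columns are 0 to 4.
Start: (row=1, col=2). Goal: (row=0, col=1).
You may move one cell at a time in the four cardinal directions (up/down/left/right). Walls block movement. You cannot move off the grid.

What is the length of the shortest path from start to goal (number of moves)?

BFS from (row=1, col=2) until reaching (row=0, col=1):
  Distance 0: (row=1, col=2)
  Distance 1: (row=0, col=2), (row=1, col=3), (row=2, col=2)
  Distance 2: (row=0, col=1), (row=0, col=3), (row=1, col=4), (row=2, col=1), (row=3, col=2)  <- goal reached here
One shortest path (2 moves): (row=1, col=2) -> (row=0, col=2) -> (row=0, col=1)

Answer: Shortest path length: 2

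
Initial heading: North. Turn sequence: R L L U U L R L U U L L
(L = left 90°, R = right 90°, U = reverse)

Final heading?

Start: North
  R (right (90° clockwise)) -> East
  L (left (90° counter-clockwise)) -> North
  L (left (90° counter-clockwise)) -> West
  U (U-turn (180°)) -> East
  U (U-turn (180°)) -> West
  L (left (90° counter-clockwise)) -> South
  R (right (90° clockwise)) -> West
  L (left (90° counter-clockwise)) -> South
  U (U-turn (180°)) -> North
  U (U-turn (180°)) -> South
  L (left (90° counter-clockwise)) -> East
  L (left (90° counter-clockwise)) -> North
Final: North

Answer: Final heading: North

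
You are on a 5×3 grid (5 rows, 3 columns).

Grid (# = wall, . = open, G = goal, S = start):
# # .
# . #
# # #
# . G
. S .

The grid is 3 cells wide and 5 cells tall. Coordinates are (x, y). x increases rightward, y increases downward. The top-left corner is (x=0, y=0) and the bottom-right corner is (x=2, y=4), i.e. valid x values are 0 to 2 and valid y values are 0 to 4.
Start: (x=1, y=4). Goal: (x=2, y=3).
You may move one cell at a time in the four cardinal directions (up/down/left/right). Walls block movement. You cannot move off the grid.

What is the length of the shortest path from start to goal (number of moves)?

Answer: Shortest path length: 2

Derivation:
BFS from (x=1, y=4) until reaching (x=2, y=3):
  Distance 0: (x=1, y=4)
  Distance 1: (x=1, y=3), (x=0, y=4), (x=2, y=4)
  Distance 2: (x=2, y=3)  <- goal reached here
One shortest path (2 moves): (x=1, y=4) -> (x=2, y=4) -> (x=2, y=3)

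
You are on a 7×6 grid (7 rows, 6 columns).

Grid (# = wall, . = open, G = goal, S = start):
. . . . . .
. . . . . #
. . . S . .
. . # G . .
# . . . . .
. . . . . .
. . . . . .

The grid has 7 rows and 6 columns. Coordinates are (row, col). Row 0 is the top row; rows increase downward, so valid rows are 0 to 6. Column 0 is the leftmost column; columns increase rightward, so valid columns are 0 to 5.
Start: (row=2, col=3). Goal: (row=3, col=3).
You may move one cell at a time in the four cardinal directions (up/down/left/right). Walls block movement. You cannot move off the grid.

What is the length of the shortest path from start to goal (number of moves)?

BFS from (row=2, col=3) until reaching (row=3, col=3):
  Distance 0: (row=2, col=3)
  Distance 1: (row=1, col=3), (row=2, col=2), (row=2, col=4), (row=3, col=3)  <- goal reached here
One shortest path (1 moves): (row=2, col=3) -> (row=3, col=3)

Answer: Shortest path length: 1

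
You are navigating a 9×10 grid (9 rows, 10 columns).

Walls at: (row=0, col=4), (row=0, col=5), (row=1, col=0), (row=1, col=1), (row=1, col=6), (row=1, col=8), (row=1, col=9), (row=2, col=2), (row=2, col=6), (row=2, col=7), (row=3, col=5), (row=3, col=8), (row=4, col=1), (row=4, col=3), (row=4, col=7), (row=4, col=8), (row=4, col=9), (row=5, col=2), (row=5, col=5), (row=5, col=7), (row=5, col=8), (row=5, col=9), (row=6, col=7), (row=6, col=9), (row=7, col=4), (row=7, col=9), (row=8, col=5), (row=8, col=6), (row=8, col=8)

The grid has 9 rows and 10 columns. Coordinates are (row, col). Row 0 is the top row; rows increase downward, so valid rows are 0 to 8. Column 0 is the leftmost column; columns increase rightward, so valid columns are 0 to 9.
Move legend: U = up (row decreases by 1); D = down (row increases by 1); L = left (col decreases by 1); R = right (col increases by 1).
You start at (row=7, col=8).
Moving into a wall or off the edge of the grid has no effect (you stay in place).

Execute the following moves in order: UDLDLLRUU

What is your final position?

Start: (row=7, col=8)
  U (up): (row=7, col=8) -> (row=6, col=8)
  D (down): (row=6, col=8) -> (row=7, col=8)
  L (left): (row=7, col=8) -> (row=7, col=7)
  D (down): (row=7, col=7) -> (row=8, col=7)
  L (left): blocked, stay at (row=8, col=7)
  L (left): blocked, stay at (row=8, col=7)
  R (right): blocked, stay at (row=8, col=7)
  U (up): (row=8, col=7) -> (row=7, col=7)
  U (up): blocked, stay at (row=7, col=7)
Final: (row=7, col=7)

Answer: Final position: (row=7, col=7)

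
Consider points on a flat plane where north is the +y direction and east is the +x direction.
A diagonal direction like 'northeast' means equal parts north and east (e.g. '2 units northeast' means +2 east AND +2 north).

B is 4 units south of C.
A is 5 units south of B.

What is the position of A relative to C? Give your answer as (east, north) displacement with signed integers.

Place C at the origin (east=0, north=0).
  B is 4 units south of C: delta (east=+0, north=-4); B at (east=0, north=-4).
  A is 5 units south of B: delta (east=+0, north=-5); A at (east=0, north=-9).
Therefore A relative to C: (east=0, north=-9).

Answer: A is at (east=0, north=-9) relative to C.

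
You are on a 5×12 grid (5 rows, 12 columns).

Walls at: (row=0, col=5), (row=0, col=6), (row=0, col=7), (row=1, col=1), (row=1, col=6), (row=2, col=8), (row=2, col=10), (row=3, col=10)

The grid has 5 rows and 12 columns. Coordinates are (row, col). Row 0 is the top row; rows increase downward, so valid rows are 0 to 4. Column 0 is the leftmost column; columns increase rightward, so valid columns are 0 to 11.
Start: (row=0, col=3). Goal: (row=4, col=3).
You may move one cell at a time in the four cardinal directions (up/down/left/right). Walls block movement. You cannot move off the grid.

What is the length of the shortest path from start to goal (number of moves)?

BFS from (row=0, col=3) until reaching (row=4, col=3):
  Distance 0: (row=0, col=3)
  Distance 1: (row=0, col=2), (row=0, col=4), (row=1, col=3)
  Distance 2: (row=0, col=1), (row=1, col=2), (row=1, col=4), (row=2, col=3)
  Distance 3: (row=0, col=0), (row=1, col=5), (row=2, col=2), (row=2, col=4), (row=3, col=3)
  Distance 4: (row=1, col=0), (row=2, col=1), (row=2, col=5), (row=3, col=2), (row=3, col=4), (row=4, col=3)  <- goal reached here
One shortest path (4 moves): (row=0, col=3) -> (row=1, col=3) -> (row=2, col=3) -> (row=3, col=3) -> (row=4, col=3)

Answer: Shortest path length: 4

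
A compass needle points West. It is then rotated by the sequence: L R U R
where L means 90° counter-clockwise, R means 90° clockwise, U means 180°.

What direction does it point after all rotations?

Start: West
  L (left (90° counter-clockwise)) -> South
  R (right (90° clockwise)) -> West
  U (U-turn (180°)) -> East
  R (right (90° clockwise)) -> South
Final: South

Answer: Final heading: South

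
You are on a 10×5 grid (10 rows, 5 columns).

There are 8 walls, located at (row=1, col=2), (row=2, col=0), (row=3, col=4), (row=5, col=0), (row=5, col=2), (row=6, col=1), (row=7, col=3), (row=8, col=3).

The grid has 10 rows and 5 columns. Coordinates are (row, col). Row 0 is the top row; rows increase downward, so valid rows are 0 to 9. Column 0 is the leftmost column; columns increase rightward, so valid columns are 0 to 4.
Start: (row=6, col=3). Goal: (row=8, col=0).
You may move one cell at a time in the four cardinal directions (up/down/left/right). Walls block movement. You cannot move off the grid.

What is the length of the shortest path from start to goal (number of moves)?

BFS from (row=6, col=3) until reaching (row=8, col=0):
  Distance 0: (row=6, col=3)
  Distance 1: (row=5, col=3), (row=6, col=2), (row=6, col=4)
  Distance 2: (row=4, col=3), (row=5, col=4), (row=7, col=2), (row=7, col=4)
  Distance 3: (row=3, col=3), (row=4, col=2), (row=4, col=4), (row=7, col=1), (row=8, col=2), (row=8, col=4)
  Distance 4: (row=2, col=3), (row=3, col=2), (row=4, col=1), (row=7, col=0), (row=8, col=1), (row=9, col=2), (row=9, col=4)
  Distance 5: (row=1, col=3), (row=2, col=2), (row=2, col=4), (row=3, col=1), (row=4, col=0), (row=5, col=1), (row=6, col=0), (row=8, col=0), (row=9, col=1), (row=9, col=3)  <- goal reached here
One shortest path (5 moves): (row=6, col=3) -> (row=6, col=2) -> (row=7, col=2) -> (row=7, col=1) -> (row=7, col=0) -> (row=8, col=0)

Answer: Shortest path length: 5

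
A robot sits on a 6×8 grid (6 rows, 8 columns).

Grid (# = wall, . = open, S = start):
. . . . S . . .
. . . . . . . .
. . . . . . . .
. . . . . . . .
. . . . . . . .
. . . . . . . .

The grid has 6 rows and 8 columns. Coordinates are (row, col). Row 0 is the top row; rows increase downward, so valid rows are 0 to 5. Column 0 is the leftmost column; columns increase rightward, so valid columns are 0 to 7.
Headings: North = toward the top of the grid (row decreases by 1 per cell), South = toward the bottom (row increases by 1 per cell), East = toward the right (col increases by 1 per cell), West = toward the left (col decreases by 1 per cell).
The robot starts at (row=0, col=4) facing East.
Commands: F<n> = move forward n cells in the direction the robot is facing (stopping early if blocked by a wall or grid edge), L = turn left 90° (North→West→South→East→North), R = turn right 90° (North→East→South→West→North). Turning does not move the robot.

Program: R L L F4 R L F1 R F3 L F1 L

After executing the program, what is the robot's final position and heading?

Start: (row=0, col=4), facing East
  R: turn right, now facing South
  L: turn left, now facing East
  L: turn left, now facing North
  F4: move forward 0/4 (blocked), now at (row=0, col=4)
  R: turn right, now facing East
  L: turn left, now facing North
  F1: move forward 0/1 (blocked), now at (row=0, col=4)
  R: turn right, now facing East
  F3: move forward 3, now at (row=0, col=7)
  L: turn left, now facing North
  F1: move forward 0/1 (blocked), now at (row=0, col=7)
  L: turn left, now facing West
Final: (row=0, col=7), facing West

Answer: Final position: (row=0, col=7), facing West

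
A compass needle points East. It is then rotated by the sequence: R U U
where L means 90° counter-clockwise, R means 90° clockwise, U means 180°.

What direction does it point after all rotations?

Answer: Final heading: South

Derivation:
Start: East
  R (right (90° clockwise)) -> South
  U (U-turn (180°)) -> North
  U (U-turn (180°)) -> South
Final: South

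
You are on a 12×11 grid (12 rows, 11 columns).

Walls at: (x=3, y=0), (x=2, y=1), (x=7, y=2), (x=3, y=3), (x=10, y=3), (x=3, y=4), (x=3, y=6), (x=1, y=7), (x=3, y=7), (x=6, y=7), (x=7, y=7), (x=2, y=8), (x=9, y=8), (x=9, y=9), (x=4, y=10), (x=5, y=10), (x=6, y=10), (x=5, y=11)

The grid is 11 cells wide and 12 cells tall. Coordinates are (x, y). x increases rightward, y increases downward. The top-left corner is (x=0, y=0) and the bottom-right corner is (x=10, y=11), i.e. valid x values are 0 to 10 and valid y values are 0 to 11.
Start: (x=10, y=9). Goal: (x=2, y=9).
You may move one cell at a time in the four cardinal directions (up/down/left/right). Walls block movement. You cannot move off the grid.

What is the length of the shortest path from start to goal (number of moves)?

BFS from (x=10, y=9) until reaching (x=2, y=9):
  Distance 0: (x=10, y=9)
  Distance 1: (x=10, y=8), (x=10, y=10)
  Distance 2: (x=10, y=7), (x=9, y=10), (x=10, y=11)
  Distance 3: (x=10, y=6), (x=9, y=7), (x=8, y=10), (x=9, y=11)
  Distance 4: (x=10, y=5), (x=9, y=6), (x=8, y=7), (x=8, y=9), (x=7, y=10), (x=8, y=11)
  Distance 5: (x=10, y=4), (x=9, y=5), (x=8, y=6), (x=8, y=8), (x=7, y=9), (x=7, y=11)
  Distance 6: (x=9, y=4), (x=8, y=5), (x=7, y=6), (x=7, y=8), (x=6, y=9), (x=6, y=11)
  Distance 7: (x=9, y=3), (x=8, y=4), (x=7, y=5), (x=6, y=6), (x=6, y=8), (x=5, y=9)
  Distance 8: (x=9, y=2), (x=8, y=3), (x=7, y=4), (x=6, y=5), (x=5, y=6), (x=5, y=8), (x=4, y=9)
  Distance 9: (x=9, y=1), (x=8, y=2), (x=10, y=2), (x=7, y=3), (x=6, y=4), (x=5, y=5), (x=4, y=6), (x=5, y=7), (x=4, y=8), (x=3, y=9)
  Distance 10: (x=9, y=0), (x=8, y=1), (x=10, y=1), (x=6, y=3), (x=5, y=4), (x=4, y=5), (x=4, y=7), (x=3, y=8), (x=2, y=9), (x=3, y=10)  <- goal reached here
One shortest path (10 moves): (x=10, y=9) -> (x=10, y=10) -> (x=9, y=10) -> (x=8, y=10) -> (x=7, y=10) -> (x=7, y=9) -> (x=6, y=9) -> (x=5, y=9) -> (x=4, y=9) -> (x=3, y=9) -> (x=2, y=9)

Answer: Shortest path length: 10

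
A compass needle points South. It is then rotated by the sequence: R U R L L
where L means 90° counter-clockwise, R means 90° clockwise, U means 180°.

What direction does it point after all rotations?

Start: South
  R (right (90° clockwise)) -> West
  U (U-turn (180°)) -> East
  R (right (90° clockwise)) -> South
  L (left (90° counter-clockwise)) -> East
  L (left (90° counter-clockwise)) -> North
Final: North

Answer: Final heading: North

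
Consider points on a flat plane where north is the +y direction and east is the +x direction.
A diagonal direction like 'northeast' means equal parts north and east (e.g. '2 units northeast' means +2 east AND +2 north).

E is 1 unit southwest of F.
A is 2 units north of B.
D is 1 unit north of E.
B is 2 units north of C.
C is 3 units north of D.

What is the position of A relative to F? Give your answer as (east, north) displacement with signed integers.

Answer: A is at (east=-1, north=7) relative to F.

Derivation:
Place F at the origin (east=0, north=0).
  E is 1 unit southwest of F: delta (east=-1, north=-1); E at (east=-1, north=-1).
  D is 1 unit north of E: delta (east=+0, north=+1); D at (east=-1, north=0).
  C is 3 units north of D: delta (east=+0, north=+3); C at (east=-1, north=3).
  B is 2 units north of C: delta (east=+0, north=+2); B at (east=-1, north=5).
  A is 2 units north of B: delta (east=+0, north=+2); A at (east=-1, north=7).
Therefore A relative to F: (east=-1, north=7).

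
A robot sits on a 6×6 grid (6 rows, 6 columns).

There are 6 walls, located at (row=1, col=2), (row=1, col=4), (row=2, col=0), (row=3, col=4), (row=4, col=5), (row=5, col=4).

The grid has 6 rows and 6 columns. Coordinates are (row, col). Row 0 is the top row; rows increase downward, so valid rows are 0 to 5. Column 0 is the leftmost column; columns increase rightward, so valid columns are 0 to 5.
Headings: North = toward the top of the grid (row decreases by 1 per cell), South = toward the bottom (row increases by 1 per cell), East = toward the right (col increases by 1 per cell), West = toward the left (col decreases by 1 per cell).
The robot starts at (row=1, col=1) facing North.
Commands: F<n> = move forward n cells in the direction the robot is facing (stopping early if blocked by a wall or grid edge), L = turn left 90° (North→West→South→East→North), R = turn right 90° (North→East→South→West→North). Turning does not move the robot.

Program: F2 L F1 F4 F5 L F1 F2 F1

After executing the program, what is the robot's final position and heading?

Start: (row=1, col=1), facing North
  F2: move forward 1/2 (blocked), now at (row=0, col=1)
  L: turn left, now facing West
  F1: move forward 1, now at (row=0, col=0)
  F4: move forward 0/4 (blocked), now at (row=0, col=0)
  F5: move forward 0/5 (blocked), now at (row=0, col=0)
  L: turn left, now facing South
  F1: move forward 1, now at (row=1, col=0)
  F2: move forward 0/2 (blocked), now at (row=1, col=0)
  F1: move forward 0/1 (blocked), now at (row=1, col=0)
Final: (row=1, col=0), facing South

Answer: Final position: (row=1, col=0), facing South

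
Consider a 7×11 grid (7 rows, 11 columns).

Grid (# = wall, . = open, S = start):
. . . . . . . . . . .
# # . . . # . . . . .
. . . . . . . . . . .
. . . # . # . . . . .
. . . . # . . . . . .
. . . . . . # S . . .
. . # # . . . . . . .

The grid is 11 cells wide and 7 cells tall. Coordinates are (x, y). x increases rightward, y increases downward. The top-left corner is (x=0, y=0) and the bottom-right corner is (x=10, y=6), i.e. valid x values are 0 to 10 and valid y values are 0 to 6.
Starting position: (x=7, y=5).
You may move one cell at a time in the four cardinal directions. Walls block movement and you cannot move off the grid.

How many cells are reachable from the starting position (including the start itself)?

BFS flood-fill from (x=7, y=5):
  Distance 0: (x=7, y=5)
  Distance 1: (x=7, y=4), (x=8, y=5), (x=7, y=6)
  Distance 2: (x=7, y=3), (x=6, y=4), (x=8, y=4), (x=9, y=5), (x=6, y=6), (x=8, y=6)
  Distance 3: (x=7, y=2), (x=6, y=3), (x=8, y=3), (x=5, y=4), (x=9, y=4), (x=10, y=5), (x=5, y=6), (x=9, y=6)
  Distance 4: (x=7, y=1), (x=6, y=2), (x=8, y=2), (x=9, y=3), (x=10, y=4), (x=5, y=5), (x=4, y=6), (x=10, y=6)
  Distance 5: (x=7, y=0), (x=6, y=1), (x=8, y=1), (x=5, y=2), (x=9, y=2), (x=10, y=3), (x=4, y=5)
  Distance 6: (x=6, y=0), (x=8, y=0), (x=9, y=1), (x=4, y=2), (x=10, y=2), (x=3, y=5)
  Distance 7: (x=5, y=0), (x=9, y=0), (x=4, y=1), (x=10, y=1), (x=3, y=2), (x=4, y=3), (x=3, y=4), (x=2, y=5)
  Distance 8: (x=4, y=0), (x=10, y=0), (x=3, y=1), (x=2, y=2), (x=2, y=4), (x=1, y=5)
  Distance 9: (x=3, y=0), (x=2, y=1), (x=1, y=2), (x=2, y=3), (x=1, y=4), (x=0, y=5), (x=1, y=6)
  Distance 10: (x=2, y=0), (x=0, y=2), (x=1, y=3), (x=0, y=4), (x=0, y=6)
  Distance 11: (x=1, y=0), (x=0, y=3)
  Distance 12: (x=0, y=0)
Total reachable: 68 (grid has 68 open cells total)

Answer: Reachable cells: 68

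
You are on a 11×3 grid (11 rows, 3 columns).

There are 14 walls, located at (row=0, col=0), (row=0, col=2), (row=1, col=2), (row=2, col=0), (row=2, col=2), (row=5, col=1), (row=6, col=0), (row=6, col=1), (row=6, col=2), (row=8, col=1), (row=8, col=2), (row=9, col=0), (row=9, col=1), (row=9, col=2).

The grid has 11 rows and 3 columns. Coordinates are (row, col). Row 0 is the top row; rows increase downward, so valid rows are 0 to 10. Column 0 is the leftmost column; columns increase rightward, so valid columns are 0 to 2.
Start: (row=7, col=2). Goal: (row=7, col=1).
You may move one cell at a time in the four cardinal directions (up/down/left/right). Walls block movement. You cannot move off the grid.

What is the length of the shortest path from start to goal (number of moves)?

Answer: Shortest path length: 1

Derivation:
BFS from (row=7, col=2) until reaching (row=7, col=1):
  Distance 0: (row=7, col=2)
  Distance 1: (row=7, col=1)  <- goal reached here
One shortest path (1 moves): (row=7, col=2) -> (row=7, col=1)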